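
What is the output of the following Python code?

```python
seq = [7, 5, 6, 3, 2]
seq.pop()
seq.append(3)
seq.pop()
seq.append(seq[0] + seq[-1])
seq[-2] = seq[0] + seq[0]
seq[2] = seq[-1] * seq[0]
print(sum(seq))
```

pop() removes 2 → [7, 5, 6, 3]
append 3 → [7, 5, 6, 3, 3]
pop() removes 3 → [7, 5, 6, 3]
append seq[0]+seq[-1] = 7+3 = 10 → [7, 5, 6, 3, 10]
seq[-2] = seq[0]+seq[0] = 7+7 = 14 → [7, 5, 6, 14, 10]
seq[2] = seq[-1]*seq[0] = 10*7 = 70 → [7, 5, 70, 14, 10]
sum = 106

106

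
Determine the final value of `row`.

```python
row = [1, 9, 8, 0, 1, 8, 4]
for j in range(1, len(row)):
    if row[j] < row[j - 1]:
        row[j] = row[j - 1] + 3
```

j=1: 9>=1, unchanged → [1, 9, 8, 0, 1, 8, 4]
j=2: 8<9, row[2] = 9+3 = 12 → [1, 9, 12, 0, 1, 8, 4]
j=3: 0<12, row[3] = 12+3 = 15 → [1, 9, 12, 15, 1, 8, 4]
j=4: 1<15, row[4] = 15+3 = 18 → [1, 9, 12, 15, 18, 8, 4]
j=5: 8<18, row[5] = 18+3 = 21 → [1, 9, 12, 15, 18, 21, 4]
j=6: 4<21, row[6] = 21+3 = 24 → [1, 9, 12, 15, 18, 21, 24]

[1, 9, 12, 15, 18, 21, 24]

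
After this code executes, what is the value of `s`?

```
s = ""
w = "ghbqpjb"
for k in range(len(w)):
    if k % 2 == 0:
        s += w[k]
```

k=0: add 'g' → 'g'
k=1: skip
k=2: add 'b' → 'gb'
k=3: skip
k=4: add 'p' → 'gbp'
k=5: skip
k=6: add 'b' → 'gbpb'

'gbpb'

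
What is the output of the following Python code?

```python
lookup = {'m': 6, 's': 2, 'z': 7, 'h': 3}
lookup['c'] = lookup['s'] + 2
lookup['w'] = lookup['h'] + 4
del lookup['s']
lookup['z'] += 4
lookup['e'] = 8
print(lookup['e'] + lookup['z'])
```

19

lookup['c'] = lookup['s']+2 = 4 → {'m': 6, 's': 2, 'z': 7, 'h': 3, 'c': 4}
lookup['w'] = lookup['h']+4 = 7 → {'m': 6, 's': 2, 'z': 7, 'h': 3, 'c': 4, 'w': 7}
del 's' → {'m': 6, 'z': 7, 'h': 3, 'c': 4, 'w': 7}
lookup['z'] = 7+4 = 11 → {'m': 6, 'z': 11, 'h': 3, 'c': 4, 'w': 7}
lookup['e'] = 8 → {'m': 6, 'z': 11, 'h': 3, 'c': 4, 'w': 7, 'e': 8}
lookup['e']+lookup['z'] = 8+11 = 19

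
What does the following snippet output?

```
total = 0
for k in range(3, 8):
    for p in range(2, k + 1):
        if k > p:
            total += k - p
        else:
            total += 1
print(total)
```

k=3,p=2: 3>2, total = 0+1 = 1
k=3,p=3: not 3>3, total = 1+1 = 2
k=4,p=2: 4>2, total = 2+2 = 4
k=4,p=3: 4>3, total = 4+1 = 5
k=4,p=4: not 4>4, total = 5+1 = 6
k=5,p=2: 5>2, total = 6+3 = 9
k=5,p=3: 5>3, total = 9+2 = 11
k=5,p=4: 5>4, total = 11+1 = 12
k=5,p=5: not 5>5, total = 12+1 = 13
k=6,p=2: 6>2, total = 13+4 = 17
k=6,p=3: 6>3, total = 17+3 = 20
k=6,p=4: 6>4, total = 20+2 = 22
k=6,p=5: 6>5, total = 22+1 = 23
k=6,p=6: not 6>6, total = 23+1 = 24
k=7,p=2: 7>2, total = 24+5 = 29
k=7,p=3: 7>3, total = 29+4 = 33
k=7,p=4: 7>4, total = 33+3 = 36
k=7,p=5: 7>5, total = 36+2 = 38
k=7,p=6: 7>6, total = 38+1 = 39
k=7,p=7: not 7>7, total = 39+1 = 40

40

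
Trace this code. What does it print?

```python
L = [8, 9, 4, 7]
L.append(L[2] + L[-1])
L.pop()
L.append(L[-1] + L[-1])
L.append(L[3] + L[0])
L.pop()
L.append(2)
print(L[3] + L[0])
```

append L[2]+L[-1] = 4+7 = 11 → [8, 9, 4, 7, 11]
pop() removes 11 → [8, 9, 4, 7]
append L[-1]+L[-1] = 7+7 = 14 → [8, 9, 4, 7, 14]
append L[3]+L[0] = 7+8 = 15 → [8, 9, 4, 7, 14, 15]
pop() removes 15 → [8, 9, 4, 7, 14]
append 2 → [8, 9, 4, 7, 14, 2]
L[3]+L[0] = 7+8 = 15

15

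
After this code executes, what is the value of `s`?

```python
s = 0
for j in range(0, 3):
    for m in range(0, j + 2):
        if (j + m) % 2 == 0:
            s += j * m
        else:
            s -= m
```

-2

j=0,m=0: even sum, s = 0+0 = 0
j=0,m=1: odd sum, s = 0-1 = -1
j=1,m=0: odd sum, s = (-1)-0 = -1
j=1,m=1: even sum, s = (-1)+1 = 0
j=1,m=2: odd sum, s = 0-2 = -2
j=2,m=0: even sum, s = (-2)+0 = -2
j=2,m=1: odd sum, s = (-2)-1 = -3
j=2,m=2: even sum, s = (-3)+4 = 1
j=2,m=3: odd sum, s = 1-3 = -2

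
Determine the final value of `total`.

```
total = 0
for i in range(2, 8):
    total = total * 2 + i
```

183

i=2: total = 0*2+2 = 2
i=3: total = 2*2+3 = 7
i=4: total = 7*2+4 = 18
i=5: total = 18*2+5 = 41
i=6: total = 41*2+6 = 88
i=7: total = 88*2+7 = 183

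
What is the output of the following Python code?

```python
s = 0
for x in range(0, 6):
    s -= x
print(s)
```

x=0: s = 0-0 = 0
x=1: s = 0-1 = -1
x=2: s = (-1)-2 = -3
x=3: s = (-3)-3 = -6
x=4: s = (-6)-4 = -10
x=5: s = (-10)-5 = -15

-15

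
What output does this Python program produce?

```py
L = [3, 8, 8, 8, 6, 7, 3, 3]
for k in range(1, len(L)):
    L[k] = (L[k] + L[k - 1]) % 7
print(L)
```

[3, 4, 5, 6, 5, 5, 1, 4]

k=1: L[1] = (8+3)%7 = 4 → [3, 4, 8, 8, 6, 7, 3, 3]
k=2: L[2] = (8+4)%7 = 5 → [3, 4, 5, 8, 6, 7, 3, 3]
k=3: L[3] = (8+5)%7 = 6 → [3, 4, 5, 6, 6, 7, 3, 3]
k=4: L[4] = (6+6)%7 = 5 → [3, 4, 5, 6, 5, 7, 3, 3]
k=5: L[5] = (7+5)%7 = 5 → [3, 4, 5, 6, 5, 5, 3, 3]
k=6: L[6] = (3+5)%7 = 1 → [3, 4, 5, 6, 5, 5, 1, 3]
k=7: L[7] = (3+1)%7 = 4 → [3, 4, 5, 6, 5, 5, 1, 4]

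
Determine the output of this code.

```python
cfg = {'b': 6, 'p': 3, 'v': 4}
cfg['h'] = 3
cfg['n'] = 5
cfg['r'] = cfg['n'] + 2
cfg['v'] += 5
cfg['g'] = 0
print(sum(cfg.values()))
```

33

cfg['h'] = 3 → {'b': 6, 'p': 3, 'v': 4, 'h': 3}
cfg['n'] = 5 → {'b': 6, 'p': 3, 'v': 4, 'h': 3, 'n': 5}
cfg['r'] = cfg['n']+2 = 7 → {'b': 6, 'p': 3, 'v': 4, 'h': 3, 'n': 5, 'r': 7}
cfg['v'] = 4+5 = 9 → {'b': 6, 'p': 3, 'v': 9, 'h': 3, 'n': 5, 'r': 7}
cfg['g'] = 0 → {'b': 6, 'p': 3, 'v': 9, 'h': 3, 'n': 5, 'r': 7, 'g': 0}
sum of values = 33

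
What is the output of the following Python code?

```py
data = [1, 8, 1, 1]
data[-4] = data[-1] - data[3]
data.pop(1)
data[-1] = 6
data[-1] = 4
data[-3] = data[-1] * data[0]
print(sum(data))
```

5

data[-4] = data[-1]-data[3] = 1-1 = 0 → [0, 8, 1, 1]
pop(1) removes 8 → [0, 1, 1]
data[-1] = 6 → [0, 1, 6]
data[-1] = 4 → [0, 1, 4]
data[-3] = data[-1]*data[0] = 4*0 = 0 → [0, 1, 4]
sum = 5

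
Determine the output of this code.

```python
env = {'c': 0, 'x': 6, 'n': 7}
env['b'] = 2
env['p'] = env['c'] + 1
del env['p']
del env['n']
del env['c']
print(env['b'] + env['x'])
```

8

env['b'] = 2 → {'c': 0, 'x': 6, 'n': 7, 'b': 2}
env['p'] = env['c']+1 = 1 → {'c': 0, 'x': 6, 'n': 7, 'b': 2, 'p': 1}
del 'p' → {'c': 0, 'x': 6, 'n': 7, 'b': 2}
del 'n' → {'c': 0, 'x': 6, 'b': 2}
del 'c' → {'x': 6, 'b': 2}
env['b']+env['x'] = 2+6 = 8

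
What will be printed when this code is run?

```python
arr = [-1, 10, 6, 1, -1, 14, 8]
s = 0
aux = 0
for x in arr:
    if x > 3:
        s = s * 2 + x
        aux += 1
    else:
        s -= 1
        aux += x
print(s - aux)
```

113

x=-1: not >3, s = 0-1 = -1; aux=-1
x=10: >3, s = (-1)*2+10 = 8; aux=0
x=6: >3, s = 8*2+6 = 22; aux=1
x=1: not >3, s = 22-1 = 21; aux=2
x=-1: not >3, s = 21-1 = 20; aux=1
x=14: >3, s = 20*2+14 = 54; aux=2
x=8: >3, s = 54*2+8 = 116; aux=3
s-aux = 116-3 = 113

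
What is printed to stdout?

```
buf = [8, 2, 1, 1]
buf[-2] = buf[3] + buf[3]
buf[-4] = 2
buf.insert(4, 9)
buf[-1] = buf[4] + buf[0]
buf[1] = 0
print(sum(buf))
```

16

buf[-2] = buf[3]+buf[3] = 1+1 = 2 → [8, 2, 2, 1]
buf[-4] = 2 → [2, 2, 2, 1]
insert 9 at 4 → [2, 2, 2, 1, 9]
buf[-1] = buf[4]+buf[0] = 9+2 = 11 → [2, 2, 2, 1, 11]
buf[1] = 0 → [2, 0, 2, 1, 11]
sum = 16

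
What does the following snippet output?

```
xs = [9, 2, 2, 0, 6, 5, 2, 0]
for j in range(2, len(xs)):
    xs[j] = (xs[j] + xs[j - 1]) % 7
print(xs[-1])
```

3

j=2: xs[2] = (2+2)%7 = 4 → [9, 2, 4, 0, 6, 5, 2, 0]
j=3: xs[3] = (0+4)%7 = 4 → [9, 2, 4, 4, 6, 5, 2, 0]
j=4: xs[4] = (6+4)%7 = 3 → [9, 2, 4, 4, 3, 5, 2, 0]
j=5: xs[5] = (5+3)%7 = 1 → [9, 2, 4, 4, 3, 1, 2, 0]
j=6: xs[6] = (2+1)%7 = 3 → [9, 2, 4, 4, 3, 1, 3, 0]
j=7: xs[7] = (0+3)%7 = 3 → [9, 2, 4, 4, 3, 1, 3, 3]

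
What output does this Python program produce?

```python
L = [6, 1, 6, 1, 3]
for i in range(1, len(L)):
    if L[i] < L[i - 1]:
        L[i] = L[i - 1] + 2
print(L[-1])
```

i=1: 1<6, L[1] = 6+2 = 8 → [6, 8, 6, 1, 3]
i=2: 6<8, L[2] = 8+2 = 10 → [6, 8, 10, 1, 3]
i=3: 1<10, L[3] = 10+2 = 12 → [6, 8, 10, 12, 3]
i=4: 3<12, L[4] = 12+2 = 14 → [6, 8, 10, 12, 14]

14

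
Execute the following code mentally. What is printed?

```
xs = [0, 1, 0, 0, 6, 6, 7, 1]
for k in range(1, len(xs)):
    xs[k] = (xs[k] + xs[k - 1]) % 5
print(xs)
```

k=1: xs[1] = (1+0)%5 = 1 → [0, 1, 0, 0, 6, 6, 7, 1]
k=2: xs[2] = (0+1)%5 = 1 → [0, 1, 1, 0, 6, 6, 7, 1]
k=3: xs[3] = (0+1)%5 = 1 → [0, 1, 1, 1, 6, 6, 7, 1]
k=4: xs[4] = (6+1)%5 = 2 → [0, 1, 1, 1, 2, 6, 7, 1]
k=5: xs[5] = (6+2)%5 = 3 → [0, 1, 1, 1, 2, 3, 7, 1]
k=6: xs[6] = (7+3)%5 = 0 → [0, 1, 1, 1, 2, 3, 0, 1]
k=7: xs[7] = (1+0)%5 = 1 → [0, 1, 1, 1, 2, 3, 0, 1]

[0, 1, 1, 1, 2, 3, 0, 1]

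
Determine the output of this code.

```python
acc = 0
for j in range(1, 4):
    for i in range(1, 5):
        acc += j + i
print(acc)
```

54

j=1,i=1: acc = 0+2 = 2
j=1,i=2: acc = 2+3 = 5
j=1,i=3: acc = 5+4 = 9
j=1,i=4: acc = 9+5 = 14
j=2,i=1: acc = 14+3 = 17
j=2,i=2: acc = 17+4 = 21
j=2,i=3: acc = 21+5 = 26
j=2,i=4: acc = 26+6 = 32
j=3,i=1: acc = 32+4 = 36
j=3,i=2: acc = 36+5 = 41
j=3,i=3: acc = 41+6 = 47
j=3,i=4: acc = 47+7 = 54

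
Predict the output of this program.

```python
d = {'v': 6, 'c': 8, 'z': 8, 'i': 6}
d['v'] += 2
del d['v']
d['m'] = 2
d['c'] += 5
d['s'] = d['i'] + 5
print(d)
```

{'c': 13, 'z': 8, 'i': 6, 'm': 2, 's': 11}

d['v'] = 6+2 = 8 → {'v': 8, 'c': 8, 'z': 8, 'i': 6}
del 'v' → {'c': 8, 'z': 8, 'i': 6}
d['m'] = 2 → {'c': 8, 'z': 8, 'i': 6, 'm': 2}
d['c'] = 8+5 = 13 → {'c': 13, 'z': 8, 'i': 6, 'm': 2}
d['s'] = d['i']+5 = 11 → {'c': 13, 'z': 8, 'i': 6, 'm': 2, 's': 11}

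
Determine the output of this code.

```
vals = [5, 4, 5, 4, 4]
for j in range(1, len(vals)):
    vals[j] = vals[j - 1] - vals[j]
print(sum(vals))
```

-18

j=1: vals[1] = 5-4 = 1 → [5, 1, 5, 4, 4]
j=2: vals[2] = 1-5 = -4 → [5, 1, -4, 4, 4]
j=3: vals[3] = (-4)-4 = -8 → [5, 1, -4, -8, 4]
j=4: vals[4] = (-8)-4 = -12 → [5, 1, -4, -8, -12]
sum = -18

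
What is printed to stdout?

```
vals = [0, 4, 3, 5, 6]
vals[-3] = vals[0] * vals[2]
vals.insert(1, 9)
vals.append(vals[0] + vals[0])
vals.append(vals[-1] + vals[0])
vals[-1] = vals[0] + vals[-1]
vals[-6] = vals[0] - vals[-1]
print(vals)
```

vals[-3] = vals[0]*vals[2] = 0*3 = 0 → [0, 4, 0, 5, 6]
insert 9 at 1 → [0, 9, 4, 0, 5, 6]
append vals[0]+vals[0] = 0+0 = 0 → [0, 9, 4, 0, 5, 6, 0]
append vals[-1]+vals[0] = 0+0 = 0 → [0, 9, 4, 0, 5, 6, 0, 0]
vals[-1] = vals[0]+vals[-1] = 0+0 = 0 → [0, 9, 4, 0, 5, 6, 0, 0]
vals[-6] = vals[0]-vals[-1] = 0-0 = 0 → [0, 9, 0, 0, 5, 6, 0, 0]

[0, 9, 0, 0, 5, 6, 0, 0]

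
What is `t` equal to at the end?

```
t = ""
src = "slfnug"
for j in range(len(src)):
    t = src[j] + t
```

j=0: prepend 's' → 's'
j=1: prepend 'l' → 'ls'
j=2: prepend 'f' → 'fls'
j=3: prepend 'n' → 'nfls'
j=4: prepend 'u' → 'unfls'
j=5: prepend 'g' → 'gunfls'

'gunfls'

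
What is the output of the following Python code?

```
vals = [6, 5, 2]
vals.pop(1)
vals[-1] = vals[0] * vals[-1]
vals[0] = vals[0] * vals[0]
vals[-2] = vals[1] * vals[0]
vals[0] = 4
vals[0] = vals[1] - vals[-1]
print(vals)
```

[0, 12]

pop(1) removes 5 → [6, 2]
vals[-1] = vals[0]*vals[-1] = 6*2 = 12 → [6, 12]
vals[0] = vals[0]*vals[0] = 6*6 = 36 → [36, 12]
vals[-2] = vals[1]*vals[0] = 12*36 = 432 → [432, 12]
vals[0] = 4 → [4, 12]
vals[0] = vals[1]-vals[-1] = 12-12 = 0 → [0, 12]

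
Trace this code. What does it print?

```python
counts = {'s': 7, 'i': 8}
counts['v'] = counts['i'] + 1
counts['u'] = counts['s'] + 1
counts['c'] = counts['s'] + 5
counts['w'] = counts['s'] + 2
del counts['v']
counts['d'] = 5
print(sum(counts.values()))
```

49

counts['v'] = counts['i']+1 = 9 → {'s': 7, 'i': 8, 'v': 9}
counts['u'] = counts['s']+1 = 8 → {'s': 7, 'i': 8, 'v': 9, 'u': 8}
counts['c'] = counts['s']+5 = 12 → {'s': 7, 'i': 8, 'v': 9, 'u': 8, 'c': 12}
counts['w'] = counts['s']+2 = 9 → {'s': 7, 'i': 8, 'v': 9, 'u': 8, 'c': 12, 'w': 9}
del 'v' → {'s': 7, 'i': 8, 'u': 8, 'c': 12, 'w': 9}
counts['d'] = 5 → {'s': 7, 'i': 8, 'u': 8, 'c': 12, 'w': 9, 'd': 5}
sum of values = 49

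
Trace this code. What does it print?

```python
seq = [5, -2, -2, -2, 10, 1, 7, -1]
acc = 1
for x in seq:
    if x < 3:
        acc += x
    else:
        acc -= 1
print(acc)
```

x=5: not <3, acc = 1-1 = 0
x=-2: <3, acc = 0+(-2) = -2
x=-2: <3, acc = (-2)+(-2) = -4
x=-2: <3, acc = (-4)+(-2) = -6
x=10: not <3, acc = (-6)-1 = -7
x=1: <3, acc = (-7)+1 = -6
x=7: not <3, acc = (-6)-1 = -7
x=-1: <3, acc = (-7)+(-1) = -8

-8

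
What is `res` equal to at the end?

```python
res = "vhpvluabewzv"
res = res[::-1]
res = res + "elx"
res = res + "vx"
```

reverse → 'vzwebaulvphv'
+ 'elx' → 'vzwebaulvphvelx'
+ 'vx' → 'vzwebaulvphvelxvx'

'vzwebaulvphvelxvx'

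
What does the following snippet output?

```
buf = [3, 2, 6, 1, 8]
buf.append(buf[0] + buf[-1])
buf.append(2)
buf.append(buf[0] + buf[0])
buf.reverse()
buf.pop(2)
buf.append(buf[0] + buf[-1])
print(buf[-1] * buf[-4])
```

54

append buf[0]+buf[-1] = 3+8 = 11 → [3, 2, 6, 1, 8, 11]
append 2 → [3, 2, 6, 1, 8, 11, 2]
append buf[0]+buf[0] = 3+3 = 6 → [3, 2, 6, 1, 8, 11, 2, 6]
reverse → [6, 2, 11, 8, 1, 6, 2, 3]
pop(2) removes 11 → [6, 2, 8, 1, 6, 2, 3]
append buf[0]+buf[-1] = 6+3 = 9 → [6, 2, 8, 1, 6, 2, 3, 9]
buf[-1]*buf[-4] = 9*6 = 54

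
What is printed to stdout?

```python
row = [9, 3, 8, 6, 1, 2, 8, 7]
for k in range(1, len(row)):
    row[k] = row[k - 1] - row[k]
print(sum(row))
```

-60

k=1: row[1] = 9-3 = 6 → [9, 6, 8, 6, 1, 2, 8, 7]
k=2: row[2] = 6-8 = -2 → [9, 6, -2, 6, 1, 2, 8, 7]
k=3: row[3] = (-2)-6 = -8 → [9, 6, -2, -8, 1, 2, 8, 7]
k=4: row[4] = (-8)-1 = -9 → [9, 6, -2, -8, -9, 2, 8, 7]
k=5: row[5] = (-9)-2 = -11 → [9, 6, -2, -8, -9, -11, 8, 7]
k=6: row[6] = (-11)-8 = -19 → [9, 6, -2, -8, -9, -11, -19, 7]
k=7: row[7] = (-19)-7 = -26 → [9, 6, -2, -8, -9, -11, -19, -26]
sum = -60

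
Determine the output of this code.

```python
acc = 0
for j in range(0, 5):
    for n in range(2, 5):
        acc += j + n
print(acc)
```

75

j=0,n=2: acc = 0+2 = 2
j=0,n=3: acc = 2+3 = 5
j=0,n=4: acc = 5+4 = 9
j=1,n=2: acc = 9+3 = 12
j=1,n=3: acc = 12+4 = 16
j=1,n=4: acc = 16+5 = 21
j=2,n=2: acc = 21+4 = 25
j=2,n=3: acc = 25+5 = 30
j=2,n=4: acc = 30+6 = 36
j=3,n=2: acc = 36+5 = 41
j=3,n=3: acc = 41+6 = 47
j=3,n=4: acc = 47+7 = 54
j=4,n=2: acc = 54+6 = 60
j=4,n=3: acc = 60+7 = 67
j=4,n=4: acc = 67+8 = 75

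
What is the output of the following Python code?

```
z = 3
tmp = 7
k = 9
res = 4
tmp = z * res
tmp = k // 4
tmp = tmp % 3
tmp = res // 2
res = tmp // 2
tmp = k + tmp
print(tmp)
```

11

tmp = 3*4 = 12
tmp = 9//4 = 2
tmp = 2%3 = 2
tmp = 4//2 = 2
res = 2//2 = 1
tmp = 9+2 = 11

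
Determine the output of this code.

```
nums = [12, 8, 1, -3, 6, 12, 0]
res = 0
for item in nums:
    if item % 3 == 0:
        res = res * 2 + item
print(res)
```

item=12: %3==0, res = 0*2+12 = 12
item=8: not %3==0
item=1: not %3==0
item=-3: %3==0, res = 12*2+(-3) = 21
item=6: %3==0, res = 21*2+6 = 48
item=12: %3==0, res = 48*2+12 = 108
item=0: %3==0, res = 108*2+0 = 216

216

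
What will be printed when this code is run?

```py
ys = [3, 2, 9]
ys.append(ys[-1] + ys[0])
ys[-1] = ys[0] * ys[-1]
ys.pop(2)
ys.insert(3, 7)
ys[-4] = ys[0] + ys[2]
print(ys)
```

append ys[-1]+ys[0] = 9+3 = 12 → [3, 2, 9, 12]
ys[-1] = ys[0]*ys[-1] = 3*12 = 36 → [3, 2, 9, 36]
pop(2) removes 9 → [3, 2, 36]
insert 7 at 3 → [3, 2, 36, 7]
ys[-4] = ys[0]+ys[2] = 3+36 = 39 → [39, 2, 36, 7]

[39, 2, 36, 7]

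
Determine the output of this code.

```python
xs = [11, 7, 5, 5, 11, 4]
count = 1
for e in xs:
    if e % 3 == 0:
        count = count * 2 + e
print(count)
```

e=11: not %3==0
e=7: not %3==0
e=5: not %3==0
e=5: not %3==0
e=11: not %3==0
e=4: not %3==0

1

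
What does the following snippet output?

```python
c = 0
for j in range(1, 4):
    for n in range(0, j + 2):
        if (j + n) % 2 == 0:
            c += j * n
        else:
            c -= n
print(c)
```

j=1,n=0: odd sum, c = 0-0 = 0
j=1,n=1: even sum, c = 0+1 = 1
j=1,n=2: odd sum, c = 1-2 = -1
j=2,n=0: even sum, c = (-1)+0 = -1
j=2,n=1: odd sum, c = (-1)-1 = -2
j=2,n=2: even sum, c = (-2)+4 = 2
j=2,n=3: odd sum, c = 2-3 = -1
j=3,n=0: odd sum, c = (-1)-0 = -1
j=3,n=1: even sum, c = (-1)+3 = 2
j=3,n=2: odd sum, c = 2-2 = 0
j=3,n=3: even sum, c = 0+9 = 9
j=3,n=4: odd sum, c = 9-4 = 5

5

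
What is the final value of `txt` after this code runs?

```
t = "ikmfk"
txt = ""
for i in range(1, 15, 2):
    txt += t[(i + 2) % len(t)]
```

'fimkkfi'

i=1: add t[3]='f' → 'f'
i=3: add t[0]='i' → 'fi'
i=5: add t[2]='m' → 'fim'
i=7: add t[4]='k' → 'fimk'
i=9: add t[1]='k' → 'fimkk'
i=11: add t[3]='f' → 'fimkkf'
i=13: add t[0]='i' → 'fimkkfi'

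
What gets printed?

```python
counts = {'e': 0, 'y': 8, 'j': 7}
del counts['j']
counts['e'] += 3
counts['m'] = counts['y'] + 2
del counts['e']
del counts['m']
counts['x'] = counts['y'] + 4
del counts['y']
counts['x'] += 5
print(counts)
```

{'x': 17}

del 'j' → {'e': 0, 'y': 8}
counts['e'] = 0+3 = 3 → {'e': 3, 'y': 8}
counts['m'] = counts['y']+2 = 10 → {'e': 3, 'y': 8, 'm': 10}
del 'e' → {'y': 8, 'm': 10}
del 'm' → {'y': 8}
counts['x'] = counts['y']+4 = 12 → {'y': 8, 'x': 12}
del 'y' → {'x': 12}
counts['x'] = 12+5 = 17 → {'x': 17}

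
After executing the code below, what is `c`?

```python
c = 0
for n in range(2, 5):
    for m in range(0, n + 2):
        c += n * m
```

102

n=2,m=0: c = 0+0 = 0
n=2,m=1: c = 0+2 = 2
n=2,m=2: c = 2+4 = 6
n=2,m=3: c = 6+6 = 12
n=3,m=0: c = 12+0 = 12
n=3,m=1: c = 12+3 = 15
n=3,m=2: c = 15+6 = 21
n=3,m=3: c = 21+9 = 30
n=3,m=4: c = 30+12 = 42
n=4,m=0: c = 42+0 = 42
n=4,m=1: c = 42+4 = 46
n=4,m=2: c = 46+8 = 54
n=4,m=3: c = 54+12 = 66
n=4,m=4: c = 66+16 = 82
n=4,m=5: c = 82+20 = 102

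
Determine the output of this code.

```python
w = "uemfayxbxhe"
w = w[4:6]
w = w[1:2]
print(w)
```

slice [4:6] → 'ay'
slice [1:2] → 'y'

y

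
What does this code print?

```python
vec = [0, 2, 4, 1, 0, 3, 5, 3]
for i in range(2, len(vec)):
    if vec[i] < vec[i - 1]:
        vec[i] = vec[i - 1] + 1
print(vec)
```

i=2: 4>=2, unchanged → [0, 2, 4, 1, 0, 3, 5, 3]
i=3: 1<4, vec[3] = 4+1 = 5 → [0, 2, 4, 5, 0, 3, 5, 3]
i=4: 0<5, vec[4] = 5+1 = 6 → [0, 2, 4, 5, 6, 3, 5, 3]
i=5: 3<6, vec[5] = 6+1 = 7 → [0, 2, 4, 5, 6, 7, 5, 3]
i=6: 5<7, vec[6] = 7+1 = 8 → [0, 2, 4, 5, 6, 7, 8, 3]
i=7: 3<8, vec[7] = 8+1 = 9 → [0, 2, 4, 5, 6, 7, 8, 9]

[0, 2, 4, 5, 6, 7, 8, 9]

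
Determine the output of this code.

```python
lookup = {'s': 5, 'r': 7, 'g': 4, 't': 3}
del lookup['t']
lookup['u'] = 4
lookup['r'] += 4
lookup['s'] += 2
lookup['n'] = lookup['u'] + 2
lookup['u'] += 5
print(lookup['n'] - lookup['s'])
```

del 't' → {'s': 5, 'r': 7, 'g': 4}
lookup['u'] = 4 → {'s': 5, 'r': 7, 'g': 4, 'u': 4}
lookup['r'] = 7+4 = 11 → {'s': 5, 'r': 11, 'g': 4, 'u': 4}
lookup['s'] = 5+2 = 7 → {'s': 7, 'r': 11, 'g': 4, 'u': 4}
lookup['n'] = lookup['u']+2 = 6 → {'s': 7, 'r': 11, 'g': 4, 'u': 4, 'n': 6}
lookup['u'] = 4+5 = 9 → {'s': 7, 'r': 11, 'g': 4, 'u': 9, 'n': 6}
lookup['n']-lookup['s'] = 6-7 = -1

-1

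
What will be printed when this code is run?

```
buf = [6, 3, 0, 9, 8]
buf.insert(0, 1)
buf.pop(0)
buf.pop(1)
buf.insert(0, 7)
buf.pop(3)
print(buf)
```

insert 1 at 0 → [1, 6, 3, 0, 9, 8]
pop(0) removes 1 → [6, 3, 0, 9, 8]
pop(1) removes 3 → [6, 0, 9, 8]
insert 7 at 0 → [7, 6, 0, 9, 8]
pop(3) removes 9 → [7, 6, 0, 8]

[7, 6, 0, 8]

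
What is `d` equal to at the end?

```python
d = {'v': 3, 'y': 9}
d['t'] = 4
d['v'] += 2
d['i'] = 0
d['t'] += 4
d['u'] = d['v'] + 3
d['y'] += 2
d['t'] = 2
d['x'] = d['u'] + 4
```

d['t'] = 4 → {'v': 3, 'y': 9, 't': 4}
d['v'] = 3+2 = 5 → {'v': 5, 'y': 9, 't': 4}
d['i'] = 0 → {'v': 5, 'y': 9, 't': 4, 'i': 0}
d['t'] = 4+4 = 8 → {'v': 5, 'y': 9, 't': 8, 'i': 0}
d['u'] = d['v']+3 = 8 → {'v': 5, 'y': 9, 't': 8, 'i': 0, 'u': 8}
d['y'] = 9+2 = 11 → {'v': 5, 'y': 11, 't': 8, 'i': 0, 'u': 8}
d['t'] = 2 → {'v': 5, 'y': 11, 't': 2, 'i': 0, 'u': 8}
d['x'] = d['u']+4 = 12 → {'v': 5, 'y': 11, 't': 2, 'i': 0, 'u': 8, 'x': 12}

{'v': 5, 'y': 11, 't': 2, 'i': 0, 'u': 8, 'x': 12}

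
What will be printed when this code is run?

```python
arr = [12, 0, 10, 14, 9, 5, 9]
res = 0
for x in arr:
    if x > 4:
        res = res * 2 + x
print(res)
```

x=12: >4, res = 0*2+12 = 12
x=0: not >4
x=10: >4, res = 12*2+10 = 34
x=14: >4, res = 34*2+14 = 82
x=9: >4, res = 82*2+9 = 173
x=5: >4, res = 173*2+5 = 351
x=9: >4, res = 351*2+9 = 711

711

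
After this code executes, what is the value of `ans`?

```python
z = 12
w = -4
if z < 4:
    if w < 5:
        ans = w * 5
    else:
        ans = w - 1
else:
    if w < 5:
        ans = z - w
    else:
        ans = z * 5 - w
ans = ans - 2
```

z=12, w=-4
z < 4 is False; w < 5 is True
→ ans = z - w = 16
ans = 16-2 = 14

14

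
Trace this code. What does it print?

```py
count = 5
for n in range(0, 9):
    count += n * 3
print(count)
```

n=0: count = 5+0*3 = 5
n=1: count = 5+1*3 = 8
n=2: count = 8+2*3 = 14
n=3: count = 14+3*3 = 23
n=4: count = 23+4*3 = 35
n=5: count = 35+5*3 = 50
n=6: count = 50+6*3 = 68
n=7: count = 68+7*3 = 89
n=8: count = 89+8*3 = 113

113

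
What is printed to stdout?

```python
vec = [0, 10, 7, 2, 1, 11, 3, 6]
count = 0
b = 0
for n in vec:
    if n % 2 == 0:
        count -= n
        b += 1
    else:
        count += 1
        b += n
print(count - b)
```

-40

n=0: even, count = 0-0 = 0; b=1
n=10: even, count = 0-10 = -10; b=2
n=7: not even, count = (-10)+1 = -9; b=9
n=2: even, count = (-9)-2 = -11; b=10
n=1: not even, count = (-11)+1 = -10; b=11
n=11: not even, count = (-10)+1 = -9; b=22
n=3: not even, count = (-9)+1 = -8; b=25
n=6: even, count = (-8)-6 = -14; b=26
count-b = (-14)-26 = -40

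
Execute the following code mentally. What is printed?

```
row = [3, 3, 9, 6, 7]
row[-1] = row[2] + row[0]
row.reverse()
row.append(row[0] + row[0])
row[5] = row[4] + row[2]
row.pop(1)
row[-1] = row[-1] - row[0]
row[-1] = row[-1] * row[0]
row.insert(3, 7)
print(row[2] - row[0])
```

row[-1] = row[2]+row[0] = 9+3 = 12 → [3, 3, 9, 6, 12]
reverse → [12, 6, 9, 3, 3]
append row[0]+row[0] = 12+12 = 24 → [12, 6, 9, 3, 3, 24]
row[5] = row[4]+row[2] = 3+9 = 12 → [12, 6, 9, 3, 3, 12]
pop(1) removes 6 → [12, 9, 3, 3, 12]
row[-1] = row[-1]-row[0] = 12-12 = 0 → [12, 9, 3, 3, 0]
row[-1] = row[-1]*row[0] = 0*12 = 0 → [12, 9, 3, 3, 0]
insert 7 at 3 → [12, 9, 3, 7, 3, 0]
row[2]-row[0] = 3-12 = -9

-9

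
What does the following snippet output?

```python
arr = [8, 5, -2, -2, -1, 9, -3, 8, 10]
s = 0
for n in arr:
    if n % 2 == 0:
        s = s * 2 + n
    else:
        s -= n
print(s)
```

30

n=8: even, s = 0*2+8 = 8
n=5: not even, s = 8-5 = 3
n=-2: even, s = 3*2+(-2) = 4
n=-2: even, s = 4*2+(-2) = 6
n=-1: not even, s = 6-(-1) = 7
n=9: not even, s = 7-9 = -2
n=-3: not even, s = (-2)-(-3) = 1
n=8: even, s = 1*2+8 = 10
n=10: even, s = 10*2+10 = 30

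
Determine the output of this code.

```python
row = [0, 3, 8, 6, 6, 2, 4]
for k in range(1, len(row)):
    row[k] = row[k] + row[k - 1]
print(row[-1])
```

29

k=1: row[1] = 3+0 = 3 → [0, 3, 8, 6, 6, 2, 4]
k=2: row[2] = 8+3 = 11 → [0, 3, 11, 6, 6, 2, 4]
k=3: row[3] = 6+11 = 17 → [0, 3, 11, 17, 6, 2, 4]
k=4: row[4] = 6+17 = 23 → [0, 3, 11, 17, 23, 2, 4]
k=5: row[5] = 2+23 = 25 → [0, 3, 11, 17, 23, 25, 4]
k=6: row[6] = 4+25 = 29 → [0, 3, 11, 17, 23, 25, 29]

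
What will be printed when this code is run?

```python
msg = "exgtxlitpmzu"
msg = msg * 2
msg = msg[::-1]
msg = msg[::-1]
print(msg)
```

repeat ×2 → 'exgtxlitpmzuexgtxlitpmzu'
reverse → 'uzmptilxtgxeuzmptilxtgxe'
reverse → 'exgtxlitpmzuexgtxlitpmzu'

exgtxlitpmzuexgtxlitpmzu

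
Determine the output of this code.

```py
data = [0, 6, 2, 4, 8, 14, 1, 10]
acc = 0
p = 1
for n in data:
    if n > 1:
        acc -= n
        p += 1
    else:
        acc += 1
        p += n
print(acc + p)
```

-34

n=0: not >1, acc = 0+1 = 1; p=1
n=6: >1, acc = 1-6 = -5; p=2
n=2: >1, acc = (-5)-2 = -7; p=3
n=4: >1, acc = (-7)-4 = -11; p=4
n=8: >1, acc = (-11)-8 = -19; p=5
n=14: >1, acc = (-19)-14 = -33; p=6
n=1: not >1, acc = (-33)+1 = -32; p=7
n=10: >1, acc = (-32)-10 = -42; p=8
acc+p = (-42)+8 = -34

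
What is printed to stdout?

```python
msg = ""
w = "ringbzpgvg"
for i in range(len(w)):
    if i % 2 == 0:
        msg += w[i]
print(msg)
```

i=0: add 'r' → 'r'
i=1: skip
i=2: add 'n' → 'rn'
i=3: skip
i=4: add 'b' → 'rnb'
i=5: skip
i=6: add 'p' → 'rnbp'
i=7: skip
i=8: add 'v' → 'rnbpv'
i=9: skip

rnbpv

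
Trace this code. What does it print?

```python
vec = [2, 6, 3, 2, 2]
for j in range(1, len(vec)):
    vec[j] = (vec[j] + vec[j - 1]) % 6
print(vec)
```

[2, 2, 5, 1, 3]

j=1: vec[1] = (6+2)%6 = 2 → [2, 2, 3, 2, 2]
j=2: vec[2] = (3+2)%6 = 5 → [2, 2, 5, 2, 2]
j=3: vec[3] = (2+5)%6 = 1 → [2, 2, 5, 1, 2]
j=4: vec[4] = (2+1)%6 = 3 → [2, 2, 5, 1, 3]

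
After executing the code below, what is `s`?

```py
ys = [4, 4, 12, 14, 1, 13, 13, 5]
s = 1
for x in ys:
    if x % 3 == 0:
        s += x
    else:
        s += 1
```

x=4: not %3==0, s = 1+1 = 2
x=4: not %3==0, s = 2+1 = 3
x=12: %3==0, s = 3+12 = 15
x=14: not %3==0, s = 15+1 = 16
x=1: not %3==0, s = 16+1 = 17
x=13: not %3==0, s = 17+1 = 18
x=13: not %3==0, s = 18+1 = 19
x=5: not %3==0, s = 19+1 = 20

20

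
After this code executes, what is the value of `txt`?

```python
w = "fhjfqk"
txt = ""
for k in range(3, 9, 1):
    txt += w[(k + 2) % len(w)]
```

'kfhjfq'

k=3: add w[5]='k' → 'k'
k=4: add w[0]='f' → 'kf'
k=5: add w[1]='h' → 'kfh'
k=6: add w[2]='j' → 'kfhj'
k=7: add w[3]='f' → 'kfhjf'
k=8: add w[4]='q' → 'kfhjfq'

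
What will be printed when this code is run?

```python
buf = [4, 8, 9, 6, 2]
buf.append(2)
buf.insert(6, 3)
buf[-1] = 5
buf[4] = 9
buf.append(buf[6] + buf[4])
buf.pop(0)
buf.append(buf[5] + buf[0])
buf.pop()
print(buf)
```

append 2 → [4, 8, 9, 6, 2, 2]
insert 3 at 6 → [4, 8, 9, 6, 2, 2, 3]
buf[-1] = 5 → [4, 8, 9, 6, 2, 2, 5]
buf[4] = 9 → [4, 8, 9, 6, 9, 2, 5]
append buf[6]+buf[4] = 5+9 = 14 → [4, 8, 9, 6, 9, 2, 5, 14]
pop(0) removes 4 → [8, 9, 6, 9, 2, 5, 14]
append buf[5]+buf[0] = 5+8 = 13 → [8, 9, 6, 9, 2, 5, 14, 13]
pop() removes 13 → [8, 9, 6, 9, 2, 5, 14]

[8, 9, 6, 9, 2, 5, 14]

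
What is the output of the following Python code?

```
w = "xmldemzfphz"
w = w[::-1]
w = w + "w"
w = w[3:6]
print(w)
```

fzm

reverse → 'zhpfzmedlmx'
+ 'w' → 'zhpfzmedlmxw'
slice [3:6] → 'fzm'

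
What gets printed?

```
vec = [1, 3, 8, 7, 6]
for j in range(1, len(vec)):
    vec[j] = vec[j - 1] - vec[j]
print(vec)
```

j=1: vec[1] = 1-3 = -2 → [1, -2, 8, 7, 6]
j=2: vec[2] = (-2)-8 = -10 → [1, -2, -10, 7, 6]
j=3: vec[3] = (-10)-7 = -17 → [1, -2, -10, -17, 6]
j=4: vec[4] = (-17)-6 = -23 → [1, -2, -10, -17, -23]

[1, -2, -10, -17, -23]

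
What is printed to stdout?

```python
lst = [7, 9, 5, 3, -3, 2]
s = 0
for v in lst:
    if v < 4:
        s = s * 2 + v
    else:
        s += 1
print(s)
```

32

v=7: not <4, s = 0+1 = 1
v=9: not <4, s = 1+1 = 2
v=5: not <4, s = 2+1 = 3
v=3: <4, s = 3*2+3 = 9
v=-3: <4, s = 9*2+(-3) = 15
v=2: <4, s = 15*2+2 = 32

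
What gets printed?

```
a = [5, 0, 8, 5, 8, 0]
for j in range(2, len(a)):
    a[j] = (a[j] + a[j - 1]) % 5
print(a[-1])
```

j=2: a[2] = (8+0)%5 = 3 → [5, 0, 3, 5, 8, 0]
j=3: a[3] = (5+3)%5 = 3 → [5, 0, 3, 3, 8, 0]
j=4: a[4] = (8+3)%5 = 1 → [5, 0, 3, 3, 1, 0]
j=5: a[5] = (0+1)%5 = 1 → [5, 0, 3, 3, 1, 1]

1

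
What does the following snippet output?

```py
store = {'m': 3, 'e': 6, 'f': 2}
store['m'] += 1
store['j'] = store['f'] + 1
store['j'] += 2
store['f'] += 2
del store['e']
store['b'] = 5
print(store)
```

store['m'] = 3+1 = 4 → {'m': 4, 'e': 6, 'f': 2}
store['j'] = store['f']+1 = 3 → {'m': 4, 'e': 6, 'f': 2, 'j': 3}
store['j'] = 3+2 = 5 → {'m': 4, 'e': 6, 'f': 2, 'j': 5}
store['f'] = 2+2 = 4 → {'m': 4, 'e': 6, 'f': 4, 'j': 5}
del 'e' → {'m': 4, 'f': 4, 'j': 5}
store['b'] = 5 → {'m': 4, 'f': 4, 'j': 5, 'b': 5}

{'m': 4, 'f': 4, 'j': 5, 'b': 5}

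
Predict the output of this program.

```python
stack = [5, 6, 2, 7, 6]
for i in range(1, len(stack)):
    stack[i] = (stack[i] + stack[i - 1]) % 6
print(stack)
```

[5, 5, 1, 2, 2]

i=1: stack[1] = (6+5)%6 = 5 → [5, 5, 2, 7, 6]
i=2: stack[2] = (2+5)%6 = 1 → [5, 5, 1, 7, 6]
i=3: stack[3] = (7+1)%6 = 2 → [5, 5, 1, 2, 6]
i=4: stack[4] = (6+2)%6 = 2 → [5, 5, 1, 2, 2]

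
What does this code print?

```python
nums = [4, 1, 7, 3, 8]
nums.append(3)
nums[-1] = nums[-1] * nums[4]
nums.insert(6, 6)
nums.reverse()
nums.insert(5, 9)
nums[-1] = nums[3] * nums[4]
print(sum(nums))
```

79

append 3 → [4, 1, 7, 3, 8, 3]
nums[-1] = nums[-1]*nums[4] = 3*8 = 24 → [4, 1, 7, 3, 8, 24]
insert 6 at 6 → [4, 1, 7, 3, 8, 24, 6]
reverse → [6, 24, 8, 3, 7, 1, 4]
insert 9 at 5 → [6, 24, 8, 3, 7, 9, 1, 4]
nums[-1] = nums[3]*nums[4] = 3*7 = 21 → [6, 24, 8, 3, 7, 9, 1, 21]
sum = 79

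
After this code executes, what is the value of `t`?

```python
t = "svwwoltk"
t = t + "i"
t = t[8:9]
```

'i'

+ 'i' → 'svwwoltki'
slice [8:9] → 'i'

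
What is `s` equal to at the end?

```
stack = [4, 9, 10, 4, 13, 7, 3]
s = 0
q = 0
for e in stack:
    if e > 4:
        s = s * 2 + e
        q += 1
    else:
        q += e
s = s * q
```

2175

e=4: not >4; q=4
e=9: >4, s = 0*2+9 = 9; q=5
e=10: >4, s = 9*2+10 = 28; q=6
e=4: not >4; q=10
e=13: >4, s = 28*2+13 = 69; q=11
e=7: >4, s = 69*2+7 = 145; q=12
e=3: not >4; q=15
s*q = 145*15 = 2175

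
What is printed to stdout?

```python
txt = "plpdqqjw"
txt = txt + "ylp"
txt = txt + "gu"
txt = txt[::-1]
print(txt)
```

+ 'ylp' → 'plpdqqjwylp'
+ 'gu' → 'plpdqqjwylpgu'
reverse → 'ugplywjqqdplp'

ugplywjqqdplp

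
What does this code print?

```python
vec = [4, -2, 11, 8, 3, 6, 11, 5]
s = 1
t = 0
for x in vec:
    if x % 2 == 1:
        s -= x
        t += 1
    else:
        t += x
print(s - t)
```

-49

x=4: not odd; t=4
x=-2: not odd; t=2
x=11: odd, s = 1-11 = -10; t=3
x=8: not odd; t=11
x=3: odd, s = (-10)-3 = -13; t=12
x=6: not odd; t=18
x=11: odd, s = (-13)-11 = -24; t=19
x=5: odd, s = (-24)-5 = -29; t=20
s-t = (-29)-20 = -49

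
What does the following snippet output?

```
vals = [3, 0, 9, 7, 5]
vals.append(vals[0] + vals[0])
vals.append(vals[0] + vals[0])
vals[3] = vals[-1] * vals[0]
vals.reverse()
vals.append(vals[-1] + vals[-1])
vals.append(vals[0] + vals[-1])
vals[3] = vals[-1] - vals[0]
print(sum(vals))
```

append vals[0]+vals[0] = 3+3 = 6 → [3, 0, 9, 7, 5, 6]
append vals[0]+vals[0] = 3+3 = 6 → [3, 0, 9, 7, 5, 6, 6]
vals[3] = vals[-1]*vals[0] = 6*3 = 18 → [3, 0, 9, 18, 5, 6, 6]
reverse → [6, 6, 5, 18, 9, 0, 3]
append vals[-1]+vals[-1] = 3+3 = 6 → [6, 6, 5, 18, 9, 0, 3, 6]
append vals[0]+vals[-1] = 6+6 = 12 → [6, 6, 5, 18, 9, 0, 3, 6, 12]
vals[3] = vals[-1]-vals[0] = 12-6 = 6 → [6, 6, 5, 6, 9, 0, 3, 6, 12]
sum = 53

53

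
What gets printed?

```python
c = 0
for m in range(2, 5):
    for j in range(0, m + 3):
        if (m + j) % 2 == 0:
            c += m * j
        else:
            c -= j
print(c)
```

m=2,j=0: even sum, c = 0+0 = 0
m=2,j=1: odd sum, c = 0-1 = -1
m=2,j=2: even sum, c = (-1)+4 = 3
m=2,j=3: odd sum, c = 3-3 = 0
m=2,j=4: even sum, c = 0+8 = 8
m=3,j=0: odd sum, c = 8-0 = 8
m=3,j=1: even sum, c = 8+3 = 11
m=3,j=2: odd sum, c = 11-2 = 9
m=3,j=3: even sum, c = 9+9 = 18
m=3,j=4: odd sum, c = 18-4 = 14
m=3,j=5: even sum, c = 14+15 = 29
m=4,j=0: even sum, c = 29+0 = 29
m=4,j=1: odd sum, c = 29-1 = 28
m=4,j=2: even sum, c = 28+8 = 36
m=4,j=3: odd sum, c = 36-3 = 33
m=4,j=4: even sum, c = 33+16 = 49
m=4,j=5: odd sum, c = 49-5 = 44
m=4,j=6: even sum, c = 44+24 = 68

68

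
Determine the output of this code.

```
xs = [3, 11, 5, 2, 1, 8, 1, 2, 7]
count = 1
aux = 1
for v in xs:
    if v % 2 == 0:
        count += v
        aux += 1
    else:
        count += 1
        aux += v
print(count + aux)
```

v=3: not even, count = 1+1 = 2; aux=4
v=11: not even, count = 2+1 = 3; aux=15
v=5: not even, count = 3+1 = 4; aux=20
v=2: even, count = 4+2 = 6; aux=21
v=1: not even, count = 6+1 = 7; aux=22
v=8: even, count = 7+8 = 15; aux=23
v=1: not even, count = 15+1 = 16; aux=24
v=2: even, count = 16+2 = 18; aux=25
v=7: not even, count = 18+1 = 19; aux=32
count+aux = 19+32 = 51

51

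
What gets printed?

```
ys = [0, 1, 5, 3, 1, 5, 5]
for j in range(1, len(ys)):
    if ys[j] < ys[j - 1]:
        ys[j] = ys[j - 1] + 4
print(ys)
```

[0, 1, 5, 9, 13, 17, 21]

j=1: 1>=0, unchanged → [0, 1, 5, 3, 1, 5, 5]
j=2: 5>=1, unchanged → [0, 1, 5, 3, 1, 5, 5]
j=3: 3<5, ys[3] = 5+4 = 9 → [0, 1, 5, 9, 1, 5, 5]
j=4: 1<9, ys[4] = 9+4 = 13 → [0, 1, 5, 9, 13, 5, 5]
j=5: 5<13, ys[5] = 13+4 = 17 → [0, 1, 5, 9, 13, 17, 5]
j=6: 5<17, ys[6] = 17+4 = 21 → [0, 1, 5, 9, 13, 17, 21]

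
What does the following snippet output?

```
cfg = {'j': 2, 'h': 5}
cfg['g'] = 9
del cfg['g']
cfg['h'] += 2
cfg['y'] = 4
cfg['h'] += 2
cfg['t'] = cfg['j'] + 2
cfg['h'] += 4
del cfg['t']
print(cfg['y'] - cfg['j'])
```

cfg['g'] = 9 → {'j': 2, 'h': 5, 'g': 9}
del 'g' → {'j': 2, 'h': 5}
cfg['h'] = 5+2 = 7 → {'j': 2, 'h': 7}
cfg['y'] = 4 → {'j': 2, 'h': 7, 'y': 4}
cfg['h'] = 7+2 = 9 → {'j': 2, 'h': 9, 'y': 4}
cfg['t'] = cfg['j']+2 = 4 → {'j': 2, 'h': 9, 'y': 4, 't': 4}
cfg['h'] = 9+4 = 13 → {'j': 2, 'h': 13, 'y': 4, 't': 4}
del 't' → {'j': 2, 'h': 13, 'y': 4}
cfg['y']-cfg['j'] = 4-2 = 2

2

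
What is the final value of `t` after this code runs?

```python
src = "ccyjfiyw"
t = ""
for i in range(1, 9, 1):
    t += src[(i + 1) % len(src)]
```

i=1: add src[2]='y' → 'y'
i=2: add src[3]='j' → 'yj'
i=3: add src[4]='f' → 'yjf'
i=4: add src[5]='i' → 'yjfi'
i=5: add src[6]='y' → 'yjfiy'
i=6: add src[7]='w' → 'yjfiyw'
i=7: add src[0]='c' → 'yjfiywc'
i=8: add src[1]='c' → 'yjfiywcc'

'yjfiywcc'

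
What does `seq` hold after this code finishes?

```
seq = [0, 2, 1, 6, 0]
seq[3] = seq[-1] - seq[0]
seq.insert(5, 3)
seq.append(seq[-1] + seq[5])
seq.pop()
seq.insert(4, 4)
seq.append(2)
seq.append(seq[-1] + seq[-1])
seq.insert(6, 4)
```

seq[3] = seq[-1]-seq[0] = 0-0 = 0 → [0, 2, 1, 0, 0]
insert 3 at 5 → [0, 2, 1, 0, 0, 3]
append seq[-1]+seq[5] = 3+3 = 6 → [0, 2, 1, 0, 0, 3, 6]
pop() removes 6 → [0, 2, 1, 0, 0, 3]
insert 4 at 4 → [0, 2, 1, 0, 4, 0, 3]
append 2 → [0, 2, 1, 0, 4, 0, 3, 2]
append seq[-1]+seq[-1] = 2+2 = 4 → [0, 2, 1, 0, 4, 0, 3, 2, 4]
insert 4 at 6 → [0, 2, 1, 0, 4, 0, 4, 3, 2, 4]

[0, 2, 1, 0, 4, 0, 4, 3, 2, 4]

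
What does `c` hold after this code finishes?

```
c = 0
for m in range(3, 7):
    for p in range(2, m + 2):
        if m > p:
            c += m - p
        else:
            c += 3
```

44

m=3,p=2: 3>2, c = 0+1 = 1
m=3,p=3: not 3>3, c = 1+3 = 4
m=3,p=4: not 3>4, c = 4+3 = 7
m=4,p=2: 4>2, c = 7+2 = 9
m=4,p=3: 4>3, c = 9+1 = 10
m=4,p=4: not 4>4, c = 10+3 = 13
m=4,p=5: not 4>5, c = 13+3 = 16
m=5,p=2: 5>2, c = 16+3 = 19
m=5,p=3: 5>3, c = 19+2 = 21
m=5,p=4: 5>4, c = 21+1 = 22
m=5,p=5: not 5>5, c = 22+3 = 25
m=5,p=6: not 5>6, c = 25+3 = 28
m=6,p=2: 6>2, c = 28+4 = 32
m=6,p=3: 6>3, c = 32+3 = 35
m=6,p=4: 6>4, c = 35+2 = 37
m=6,p=5: 6>5, c = 37+1 = 38
m=6,p=6: not 6>6, c = 38+3 = 41
m=6,p=7: not 6>7, c = 41+3 = 44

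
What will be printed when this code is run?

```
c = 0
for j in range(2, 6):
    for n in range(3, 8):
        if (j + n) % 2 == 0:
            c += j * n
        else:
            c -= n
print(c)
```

j=2,n=3: odd sum, c = 0-3 = -3
j=2,n=4: even sum, c = (-3)+8 = 5
j=2,n=5: odd sum, c = 5-5 = 0
j=2,n=6: even sum, c = 0+12 = 12
j=2,n=7: odd sum, c = 12-7 = 5
j=3,n=3: even sum, c = 5+9 = 14
j=3,n=4: odd sum, c = 14-4 = 10
j=3,n=5: even sum, c = 10+15 = 25
j=3,n=6: odd sum, c = 25-6 = 19
j=3,n=7: even sum, c = 19+21 = 40
j=4,n=3: odd sum, c = 40-3 = 37
j=4,n=4: even sum, c = 37+16 = 53
j=4,n=5: odd sum, c = 53-5 = 48
j=4,n=6: even sum, c = 48+24 = 72
j=4,n=7: odd sum, c = 72-7 = 65
j=5,n=3: even sum, c = 65+15 = 80
j=5,n=4: odd sum, c = 80-4 = 76
j=5,n=5: even sum, c = 76+25 = 101
j=5,n=6: odd sum, c = 101-6 = 95
j=5,n=7: even sum, c = 95+35 = 130

130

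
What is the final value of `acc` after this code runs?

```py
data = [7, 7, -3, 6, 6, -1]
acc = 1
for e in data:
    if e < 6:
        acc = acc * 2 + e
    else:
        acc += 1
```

e=7: not <6, acc = 1+1 = 2
e=7: not <6, acc = 2+1 = 3
e=-3: <6, acc = 3*2+(-3) = 3
e=6: not <6, acc = 3+1 = 4
e=6: not <6, acc = 4+1 = 5
e=-1: <6, acc = 5*2+(-1) = 9

9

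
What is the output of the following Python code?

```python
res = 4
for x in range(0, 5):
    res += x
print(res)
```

x=0: res = 4+0 = 4
x=1: res = 4+1 = 5
x=2: res = 5+2 = 7
x=3: res = 7+3 = 10
x=4: res = 10+4 = 14

14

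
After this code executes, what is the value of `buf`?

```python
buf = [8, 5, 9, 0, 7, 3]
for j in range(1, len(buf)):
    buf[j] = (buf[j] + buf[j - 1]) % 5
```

j=1: buf[1] = (5+8)%5 = 3 → [8, 3, 9, 0, 7, 3]
j=2: buf[2] = (9+3)%5 = 2 → [8, 3, 2, 0, 7, 3]
j=3: buf[3] = (0+2)%5 = 2 → [8, 3, 2, 2, 7, 3]
j=4: buf[4] = (7+2)%5 = 4 → [8, 3, 2, 2, 4, 3]
j=5: buf[5] = (3+4)%5 = 2 → [8, 3, 2, 2, 4, 2]

[8, 3, 2, 2, 4, 2]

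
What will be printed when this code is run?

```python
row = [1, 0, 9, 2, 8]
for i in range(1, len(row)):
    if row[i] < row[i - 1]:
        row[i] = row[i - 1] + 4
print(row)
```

i=1: 0<1, row[1] = 1+4 = 5 → [1, 5, 9, 2, 8]
i=2: 9>=5, unchanged → [1, 5, 9, 2, 8]
i=3: 2<9, row[3] = 9+4 = 13 → [1, 5, 9, 13, 8]
i=4: 8<13, row[4] = 13+4 = 17 → [1, 5, 9, 13, 17]

[1, 5, 9, 13, 17]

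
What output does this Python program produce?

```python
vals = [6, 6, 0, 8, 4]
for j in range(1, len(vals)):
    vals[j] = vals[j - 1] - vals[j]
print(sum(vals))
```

-14

j=1: vals[1] = 6-6 = 0 → [6, 0, 0, 8, 4]
j=2: vals[2] = 0-0 = 0 → [6, 0, 0, 8, 4]
j=3: vals[3] = 0-8 = -8 → [6, 0, 0, -8, 4]
j=4: vals[4] = (-8)-4 = -12 → [6, 0, 0, -8, -12]
sum = -14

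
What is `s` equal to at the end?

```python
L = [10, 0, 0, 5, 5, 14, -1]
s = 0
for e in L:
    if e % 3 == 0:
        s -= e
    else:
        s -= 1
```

-5

e=10: not %3==0, s = 0-1 = -1
e=0: %3==0, s = (-1)-0 = -1
e=0: %3==0, s = (-1)-0 = -1
e=5: not %3==0, s = (-1)-1 = -2
e=5: not %3==0, s = (-2)-1 = -3
e=14: not %3==0, s = (-3)-1 = -4
e=-1: not %3==0, s = (-4)-1 = -5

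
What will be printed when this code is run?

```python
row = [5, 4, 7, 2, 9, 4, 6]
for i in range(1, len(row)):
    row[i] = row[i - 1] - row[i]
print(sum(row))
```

i=1: row[1] = 5-4 = 1 → [5, 1, 7, 2, 9, 4, 6]
i=2: row[2] = 1-7 = -6 → [5, 1, -6, 2, 9, 4, 6]
i=3: row[3] = (-6)-2 = -8 → [5, 1, -6, -8, 9, 4, 6]
i=4: row[4] = (-8)-9 = -17 → [5, 1, -6, -8, -17, 4, 6]
i=5: row[5] = (-17)-4 = -21 → [5, 1, -6, -8, -17, -21, 6]
i=6: row[6] = (-21)-6 = -27 → [5, 1, -6, -8, -17, -21, -27]
sum = -73

-73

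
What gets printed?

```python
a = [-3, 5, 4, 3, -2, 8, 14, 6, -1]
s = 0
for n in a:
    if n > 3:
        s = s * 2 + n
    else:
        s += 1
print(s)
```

n=-3: not >3, s = 0+1 = 1
n=5: >3, s = 1*2+5 = 7
n=4: >3, s = 7*2+4 = 18
n=3: not >3, s = 18+1 = 19
n=-2: not >3, s = 19+1 = 20
n=8: >3, s = 20*2+8 = 48
n=14: >3, s = 48*2+14 = 110
n=6: >3, s = 110*2+6 = 226
n=-1: not >3, s = 226+1 = 227

227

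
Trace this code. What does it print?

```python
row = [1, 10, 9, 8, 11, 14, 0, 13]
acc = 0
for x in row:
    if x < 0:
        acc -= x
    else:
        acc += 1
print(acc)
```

x=1: not <0, acc = 0+1 = 1
x=10: not <0, acc = 1+1 = 2
x=9: not <0, acc = 2+1 = 3
x=8: not <0, acc = 3+1 = 4
x=11: not <0, acc = 4+1 = 5
x=14: not <0, acc = 5+1 = 6
x=0: not <0, acc = 6+1 = 7
x=13: not <0, acc = 7+1 = 8

8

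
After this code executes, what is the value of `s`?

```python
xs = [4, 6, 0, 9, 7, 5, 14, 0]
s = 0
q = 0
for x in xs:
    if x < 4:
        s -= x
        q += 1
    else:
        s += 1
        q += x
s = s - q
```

-41

x=4: not <4, s = 0+1 = 1; q=4
x=6: not <4, s = 1+1 = 2; q=10
x=0: <4, s = 2-0 = 2; q=11
x=9: not <4, s = 2+1 = 3; q=20
x=7: not <4, s = 3+1 = 4; q=27
x=5: not <4, s = 4+1 = 5; q=32
x=14: not <4, s = 5+1 = 6; q=46
x=0: <4, s = 6-0 = 6; q=47
s-q = 6-47 = -41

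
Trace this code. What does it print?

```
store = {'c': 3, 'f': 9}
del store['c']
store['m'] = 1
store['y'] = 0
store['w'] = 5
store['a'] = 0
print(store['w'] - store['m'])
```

del 'c' → {'f': 9}
store['m'] = 1 → {'f': 9, 'm': 1}
store['y'] = 0 → {'f': 9, 'm': 1, 'y': 0}
store['w'] = 5 → {'f': 9, 'm': 1, 'y': 0, 'w': 5}
store['a'] = 0 → {'f': 9, 'm': 1, 'y': 0, 'w': 5, 'a': 0}
store['w']-store['m'] = 5-1 = 4

4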